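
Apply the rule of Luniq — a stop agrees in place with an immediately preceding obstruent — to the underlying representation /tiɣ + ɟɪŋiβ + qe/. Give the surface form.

[tiɣgɪŋiβpe]

/ɟ/ is a voiced palatal stop. The preceding trigger /ɣ/ is velar, so /ɟ/ must become velar as well.
The voiced velar stop is [g], so /ɟ/ → [g].
The same rule applies at the second boundary: /q/ → [p] next to /β/.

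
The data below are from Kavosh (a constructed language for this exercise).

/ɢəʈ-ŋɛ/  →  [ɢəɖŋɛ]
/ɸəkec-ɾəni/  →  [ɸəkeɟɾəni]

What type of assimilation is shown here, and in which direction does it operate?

Underlying /ʈ/ is realised as [ɖ] next to /ŋ/; /ŋ/ itself does not change.
The change voiceless → voiced matches the voicing of the following /ŋ/, identifying this as voicing assimilation.
Place and manner are unchanged, so the assimilation is partial, not total.
The other alternating form patterns the same way: /c/ → [ɟ] before /ɾ/ (voiceless → voiced, matching voiced) — only voicing changes, and always toward the following segment.
Since the segment that changes precedes the conditioning segment, the assimilation is regressive.

regressive voicing assimilation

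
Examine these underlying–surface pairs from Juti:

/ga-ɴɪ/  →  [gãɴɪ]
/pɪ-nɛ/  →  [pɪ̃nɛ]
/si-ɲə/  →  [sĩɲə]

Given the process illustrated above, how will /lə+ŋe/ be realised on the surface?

The data show regressive nasality assimilation (vowel nasalisation): /a/ → [ã] before /ɴ/; /ɪ/ → [ɪ̃] before /n/; /i/ → [ĩ] before /ɲ/ — a vowel is nasalised by an immediately following nasal consonant.
/ə/ sits next to the nasal /ŋ/ and is therefore nasalised to [ə̃].

[lə̃ŋe]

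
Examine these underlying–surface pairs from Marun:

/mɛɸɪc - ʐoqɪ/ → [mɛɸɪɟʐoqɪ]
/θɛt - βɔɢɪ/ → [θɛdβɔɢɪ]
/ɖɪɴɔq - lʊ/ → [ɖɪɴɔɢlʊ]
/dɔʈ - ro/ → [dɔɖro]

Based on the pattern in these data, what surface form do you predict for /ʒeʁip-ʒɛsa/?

[ʒeʁibʒɛsa]

The data show regressive voicing assimilation: /c/ → [ɟ] before /ʐ/; /t/ → [d] before /β/; /q/ → [ɢ] before /l/; /ʈ/ → [ɖ] before /r/. In each pair only voicing changes, matching the following consonant, while place and manner stay constant.
The rule targets /p/ (voiceless bilabial stop), which sits before the trigger /ʒ/ (voiced).
A voiced bilabial stop is [b], so the surface segment is [b].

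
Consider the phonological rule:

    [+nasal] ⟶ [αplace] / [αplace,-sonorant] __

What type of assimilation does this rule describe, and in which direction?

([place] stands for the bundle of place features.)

progressive place assimilation

The rule copies the place features (abbreviated [place]) from the environment onto the target, so the assimilating feature is place.
Since the environment is written before the underscore, the trigger precedes the target; the direction is progressive.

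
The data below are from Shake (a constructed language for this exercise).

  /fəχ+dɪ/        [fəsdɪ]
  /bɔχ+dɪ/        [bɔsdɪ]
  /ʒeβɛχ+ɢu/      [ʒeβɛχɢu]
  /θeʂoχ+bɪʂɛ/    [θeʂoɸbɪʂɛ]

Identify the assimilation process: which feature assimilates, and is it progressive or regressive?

The segment that alternates is /χ/, which surfaces as [s] when adjacent to /d/.
/χ/ is uvular while /d/ is alveolar; the output [s] is alveolar, matching the trigger — so the feature that spreads is place.
Manner and voice are unchanged, so the assimilation is partial, not total.
The same holds elsewhere in the data: /χ/ → [ɸ] before /b/ (uvular → bilabial, matching bilabial) — only place changes, and always toward the following segment.
Nothing changes in [ʒeβɛχɢu]: there the adjacent consonants already agree in place (/χ/ and /ɢ/ are both uvular), so this form is consistent with the same rule.
The trigger is the following segment, so the direction is regressive (anticipatory).

regressive place assimilation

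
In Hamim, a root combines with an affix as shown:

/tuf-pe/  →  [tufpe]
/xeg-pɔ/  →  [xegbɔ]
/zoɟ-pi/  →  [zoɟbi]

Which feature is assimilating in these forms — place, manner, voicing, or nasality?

Underlying /p/ is realised as [b] next to /g/; /g/ itself does not change.
The change voiceless → voiced matches the voicing of the preceding /g/, identifying this as voicing assimilation.
Checking the remaining alternation: /p/ → [b] after /ɟ/ (voiceless → voiced, matching voiced) — only voicing changes, and always toward the preceding segment.
No alternation appears in [tufpe]: there the adjacent consonants already agree in voicing (/p/ and /f/ are both voiceless), so this form is consistent with the same rule.

voicing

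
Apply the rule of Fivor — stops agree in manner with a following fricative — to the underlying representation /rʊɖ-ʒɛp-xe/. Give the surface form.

[rʊʐʒɛɸxe]

/ɖ/ is a voiced retroflex stop. The following trigger /ʒ/ is a fricative, so /ɖ/ must become a fricative as well.
The voiced retroflex fricative is [ʐ], so /ɖ/ → [ʐ].
At the second juncture, /p/ likewise becomes [ɸ] adjacent to /x/.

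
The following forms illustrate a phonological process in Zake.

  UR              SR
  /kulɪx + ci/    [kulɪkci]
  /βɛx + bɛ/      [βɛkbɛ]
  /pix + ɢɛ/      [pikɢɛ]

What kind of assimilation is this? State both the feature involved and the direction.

Comparing underlying and surface forms, /x/ → [k] is the alternation; the neighbouring /c/ is constant.
/x/ is a fricative while /c/ is a stop; the output [k] is a stop, matching the trigger — so the feature that spreads is manner.
Place and voice are unchanged, so the assimilation is partial, not total.
Checking the remaining alternations: /x/ → [k] before /b/ (fricative → stop, matching a stop); /x/ → [k] before /ɢ/ (fricative → stop, matching a stop) — only manner changes, and always toward the following segment.
The trigger is the following segment, so the direction is regressive (anticipatory).

regressive manner assimilation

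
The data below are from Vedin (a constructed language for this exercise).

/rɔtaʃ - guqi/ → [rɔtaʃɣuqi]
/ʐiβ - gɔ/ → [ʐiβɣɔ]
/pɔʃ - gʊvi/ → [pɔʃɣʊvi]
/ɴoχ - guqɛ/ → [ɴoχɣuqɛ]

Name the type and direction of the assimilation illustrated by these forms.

progressive manner assimilation

Comparing underlying and surface forms, /g/ → [ɣ] is the alternation; the neighbouring /ʃ/ is constant.
/g/ is a stop while /ʃ/ is a fricative; the output [ɣ] is a fricative, matching the trigger — so the feature that spreads is manner.
Place and voice are unchanged, so the assimilation is partial, not total.
The same holds elsewhere in the data: /g/ → [ɣ] after /β/ (stop → fricative, matching a fricative); /g/ → [ɣ] after /χ/ (stop → fricative, matching a fricative) — only manner changes, and always toward the preceding segment.
The trigger is the preceding segment, so the direction is progressive (perseverative).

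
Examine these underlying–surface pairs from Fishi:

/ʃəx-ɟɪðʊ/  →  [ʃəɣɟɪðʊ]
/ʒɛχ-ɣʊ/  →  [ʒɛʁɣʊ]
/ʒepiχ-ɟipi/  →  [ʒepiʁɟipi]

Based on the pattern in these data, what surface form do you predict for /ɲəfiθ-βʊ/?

[ɲəfiðβʊ]

The data show regressive voicing assimilation: /x/ → [ɣ] before /ɟ/; /χ/ → [ʁ] before /ɣ/; /χ/ → [ʁ] before /ɟ/. In each pair only voicing changes, matching the following consonant, while place and manner stay constant.
/θ/ is a voiceless dental fricative. The following trigger /β/ is voiced, so /θ/ must become voiced as well.
A voiced dental fricative is [ð], so the surface segment is [ð].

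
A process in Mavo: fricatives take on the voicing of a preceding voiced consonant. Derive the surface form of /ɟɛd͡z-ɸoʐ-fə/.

[ɟɛd͡zβoʐvə]

The rule targets /ɸ/ (voiceless bilabial fricative), which sits after the trigger /d͡z/ (voiced).
A voiced bilabial fricative is [β], so the surface segment is [β].
At the second juncture, /f/ likewise becomes [v] adjacent to /ʐ/.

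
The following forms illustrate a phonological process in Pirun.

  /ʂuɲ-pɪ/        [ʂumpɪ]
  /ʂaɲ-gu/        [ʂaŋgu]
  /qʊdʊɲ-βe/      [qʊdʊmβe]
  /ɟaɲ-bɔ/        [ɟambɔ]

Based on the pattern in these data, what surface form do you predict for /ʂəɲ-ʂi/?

The data show regressive place assimilation: /ɲ/ → [m] before /p/; /ɲ/ → [ŋ] before /g/; /ɲ/ → [m] before /β/; /ɲ/ → [m] before /b/. In each pair only place changes, matching the following consonant, while manner and voice stay constant.
The rule targets /ɲ/ (voiced palatal nasal), which sits before the trigger /ʂ/ (retroflex).
The voiced retroflex nasal is [ɳ], so /ɲ/ → [ɳ].

[ʂəɳʂi]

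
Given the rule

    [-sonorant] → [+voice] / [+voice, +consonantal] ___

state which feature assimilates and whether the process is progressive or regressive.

progressive voicing assimilation

The structural change is [+voice], and the conditioning segment [+voice, +consonantal] (a voiced consonant) is itself voiced, so the target comes to share the voicing of its neighbour — voicing assimilation.
Since the environment is written before the underscore, the trigger precedes the target; the direction is progressive.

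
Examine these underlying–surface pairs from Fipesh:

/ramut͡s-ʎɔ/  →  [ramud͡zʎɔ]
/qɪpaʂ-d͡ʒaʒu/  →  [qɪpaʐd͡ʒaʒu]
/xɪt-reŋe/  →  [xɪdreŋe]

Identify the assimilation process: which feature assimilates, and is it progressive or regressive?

regressive voicing assimilation

Underlying /t͡s/ is realised as [d͡z] next to /ʎ/; /ʎ/ itself does not change.
/t͡s/ is voiceless while /ʎ/ is voiced; the output [d͡z] is voiced, matching the trigger — so the feature that spreads is voicing.
Place and manner are unchanged, so the assimilation is partial, not total.
Checking the remaining alternations: /ʂ/ → [ʐ] before /d͡ʒ/ (voiceless → voiced, matching voiced); /t/ → [d] before /r/ (voiceless → voiced, matching voiced) — only voicing changes, and always toward the following segment.
Since the segment that changes precedes the conditioning segment, the assimilation is regressive.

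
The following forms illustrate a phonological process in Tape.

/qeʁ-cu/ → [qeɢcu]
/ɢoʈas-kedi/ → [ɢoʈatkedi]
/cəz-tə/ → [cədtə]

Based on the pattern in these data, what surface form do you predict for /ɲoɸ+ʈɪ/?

The data show regressive manner assimilation: /ʁ/ → [ɢ] before /c/; /s/ → [t] before /k/; /z/ → [d] before /t/. In each pair only manner changes, matching the following consonant, while place and voice stay constant.
The rule targets /ɸ/ (voiceless bilabial fricative), which sits before the trigger /ʈ/ (stop).
A voiceless bilabial stop is [p], so the surface segment is [p].

[ɲopʈɪ]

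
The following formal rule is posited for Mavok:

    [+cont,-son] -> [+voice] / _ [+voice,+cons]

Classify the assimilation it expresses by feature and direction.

regressive voicing assimilation

The target ([+cont,-son], fricatives) acquires [+voice] next to a voiced consonant ([+voice,+cons]) — it takes on the voicing of its neighbour, so the feature that spreads is voicing.
Since the environment is written after the underscore, the trigger follows the target; the direction is regressive.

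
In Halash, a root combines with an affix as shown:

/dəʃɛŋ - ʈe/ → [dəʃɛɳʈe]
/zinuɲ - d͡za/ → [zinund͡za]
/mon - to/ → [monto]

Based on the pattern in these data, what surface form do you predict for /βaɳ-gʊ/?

The data show regressive place assimilation: /ŋ/ → [ɳ] before /ʈ/; /ɲ/ → [n] before /d͡z/. In each pair only place changes, matching the following consonant, while manner and voice stay constant.
No alternation appears in [monto]: there the adjacent consonants already agree in place (/n/ and /t/ are both alveolar), so this form is consistent with the same rule.
The rule targets /ɳ/ (voiced retroflex nasal), which sits before the trigger /g/ (velar).
Changing only its place to velar gives [ŋ] — the voiced velar nasal.

[βaŋgʊ]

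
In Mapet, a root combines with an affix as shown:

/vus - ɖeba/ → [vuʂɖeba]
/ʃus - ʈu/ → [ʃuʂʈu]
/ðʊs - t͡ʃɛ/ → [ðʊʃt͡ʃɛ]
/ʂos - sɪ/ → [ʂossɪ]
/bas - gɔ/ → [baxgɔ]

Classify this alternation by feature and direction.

regressive place assimilation

The segment that alternates is /s/, which surfaces as [ʂ] when adjacent to /ɖ/.
/s/ is alveolar while /ɖ/ is retroflex; the output [ʂ] is retroflex, matching the trigger — so the feature that spreads is place.
Manner and voice are unchanged, so the assimilation is partial, not total.
Checking the remaining alternations: /s/ → [ʂ] before /ʈ/ (alveolar → retroflex, matching retroflex); /s/ → [ʃ] before /t͡ʃ/ (alveolar → postalveolar, matching postalveolar); /s/ → [x] before /g/ (alveolar → velar, matching velar) — only place changes, and always toward the following segment.
Nothing changes in [ʂossɪ]: there the adjacent consonants already agree in place (/s/ and /s/ are both alveolar), so this form is consistent with the same rule.
The trigger is the following segment, so the direction is regressive (anticipatory).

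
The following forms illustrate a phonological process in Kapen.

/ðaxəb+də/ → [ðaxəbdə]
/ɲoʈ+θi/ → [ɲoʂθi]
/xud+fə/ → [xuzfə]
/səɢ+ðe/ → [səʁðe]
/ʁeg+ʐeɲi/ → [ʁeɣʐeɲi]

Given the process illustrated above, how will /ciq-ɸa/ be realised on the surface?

The data show regressive manner assimilation: /ʈ/ → [ʂ] before /θ/; /d/ → [z] before /f/; /ɢ/ → [ʁ] before /ð/; /g/ → [ɣ] before /ʐ/. In each pair only manner changes, matching the following consonant, while place and voice stay constant.
Nothing changes in [ðaxəbdə]: there the adjacent consonants already agree in manner (/b/ and /d/ are both stops), so this form is consistent with the same rule.
The rule targets /q/ (voiceless uvular stop), which sits before the trigger /ɸ/ (fricative).
A voiceless uvular fricative is [χ], so the surface segment is [χ].

[ciχɸa]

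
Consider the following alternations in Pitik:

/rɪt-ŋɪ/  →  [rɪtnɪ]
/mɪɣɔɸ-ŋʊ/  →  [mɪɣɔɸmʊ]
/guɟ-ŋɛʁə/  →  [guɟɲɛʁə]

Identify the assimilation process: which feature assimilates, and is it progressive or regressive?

progressive place assimilation

Underlying /ŋ/ is realised as [n] next to /t/; /t/ itself does not change.
The change velar → alveolar matches the place of the preceding /t/, identifying this as place assimilation.
Manner and voice are unchanged, so the assimilation is partial, not total.
The other alternating forms pattern the same way: /ŋ/ → [m] after /ɸ/ (velar → bilabial, matching bilabial); /ŋ/ → [ɲ] after /ɟ/ (velar → palatal, matching palatal) — only place changes, and always toward the preceding segment.
The trigger is the preceding segment, so the direction is progressive (perseverative).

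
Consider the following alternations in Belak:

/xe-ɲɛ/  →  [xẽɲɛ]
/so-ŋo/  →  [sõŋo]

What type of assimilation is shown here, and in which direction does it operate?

The vowel /e/ surfaces as nasalised [ẽ] next to the following nasal /ɲ/ — it has acquired the [+nasal] feature of its neighbour.
Likewise in the remaining data: /o/ → [õ] before /ŋ/ — each time a vowel is nasalised next to a following nasal.
Because the conditioning nasal is to the right of the vowel that changes, the process is regressive (anticipatory).

regressive nasality assimilation (vowel nasalisation)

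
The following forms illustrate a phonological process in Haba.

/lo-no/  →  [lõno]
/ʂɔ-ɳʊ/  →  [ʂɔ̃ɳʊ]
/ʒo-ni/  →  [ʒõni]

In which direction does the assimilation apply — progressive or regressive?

regressive

The vowel /o/ surfaces as nasalised [õ] next to the following nasal /n/ — it has acquired the [+nasal] feature of its neighbour.
The other form shows the same pattern: /ɔ/ → [ɔ̃] before /ɳ/ — each time a vowel is nasalised next to a following nasal.
Because the conditioning nasal is to the right of the vowel that changes, the process is regressive (anticipatory).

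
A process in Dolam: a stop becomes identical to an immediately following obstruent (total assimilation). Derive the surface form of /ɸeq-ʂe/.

[ɸeʂʂe]

/q/ is the segment targeted by the rule; it sits immediately before /ʂ/, so it assimilates completely and surfaces as [ʂ].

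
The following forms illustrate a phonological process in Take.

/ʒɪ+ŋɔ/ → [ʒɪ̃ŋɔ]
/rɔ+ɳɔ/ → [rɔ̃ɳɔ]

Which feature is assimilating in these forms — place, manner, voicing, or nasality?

The vowel /ɪ/ surfaces as nasalised [ɪ̃] next to the following nasal /ŋ/ — it has acquired the [+nasal] feature of its neighbour.
The other form shows the same pattern: /ɔ/ → [ɔ̃] before /ɳ/ — each time a vowel is nasalised next to a following nasal.

nasality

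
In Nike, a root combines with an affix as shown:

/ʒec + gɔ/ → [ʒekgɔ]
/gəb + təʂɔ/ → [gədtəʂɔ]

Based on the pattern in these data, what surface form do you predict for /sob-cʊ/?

[soɟcʊ]

The data show regressive place assimilation: /c/ → [k] before /g/; /b/ → [d] before /t/. In each pair only place changes, matching the following consonant, while manner and voice stay constant.
The rule targets /b/ (voiced bilabial stop), which sits before the trigger /c/ (palatal).
A voiced palatal stop is [ɟ], so the surface segment is [ɟ].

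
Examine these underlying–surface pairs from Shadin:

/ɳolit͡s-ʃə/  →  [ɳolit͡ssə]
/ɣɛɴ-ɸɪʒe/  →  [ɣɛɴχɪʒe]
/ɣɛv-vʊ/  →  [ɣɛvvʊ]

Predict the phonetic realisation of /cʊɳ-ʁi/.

The data show progressive place assimilation: /ʃ/ → [s] after /t͡s/; /ɸ/ → [χ] after /ɴ/. In each pair only place changes, matching the preceding consonant, while manner and voice stay constant.
No alternation appears in [ɣɛvvʊ]: there the adjacent consonants already agree in place (/v/ and /v/ are both labiodental), so this form is consistent with the same rule.
/ʁ/ is a voiced uvular fricative. The preceding trigger /ɳ/ is retroflex, so /ʁ/ must become retroflex as well.
The voiced retroflex fricative is [ʐ], so /ʁ/ → [ʐ].

[cʊɳʐi]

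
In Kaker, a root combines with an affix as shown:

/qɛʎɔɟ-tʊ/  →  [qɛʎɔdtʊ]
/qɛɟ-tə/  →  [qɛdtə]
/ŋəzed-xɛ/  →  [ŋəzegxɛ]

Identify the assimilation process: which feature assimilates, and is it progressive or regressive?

Comparing underlying and surface forms, /ɟ/ → [d] is the alternation; the neighbouring /t/ is constant.
The change palatal → alveolar matches the place of the following /t/, identifying this as place assimilation.
Manner and voice are unchanged, so the assimilation is partial, not total.
The same holds elsewhere in the data: /d/ → [g] before /x/ (alveolar → velar, matching velar) — only place changes, and always toward the following segment.
The trigger is the following segment, so the direction is regressive (anticipatory).

regressive place assimilation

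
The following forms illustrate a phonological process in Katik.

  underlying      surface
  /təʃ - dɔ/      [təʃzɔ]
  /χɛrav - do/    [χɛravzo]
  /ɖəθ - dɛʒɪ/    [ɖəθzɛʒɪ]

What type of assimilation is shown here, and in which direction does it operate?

progressive manner assimilation

Underlying /d/ is realised as [z] next to /ʃ/; /ʃ/ itself does not change.
The change stop → fricative matches the manner of the preceding /ʃ/, identifying this as manner assimilation.
Place and voice are unchanged, so the assimilation is partial, not total.
The other alternating forms pattern the same way: /d/ → [z] after /v/ (stop → fricative, matching a fricative); /d/ → [z] after /θ/ (stop → fricative, matching a fricative) — only manner changes, and always toward the preceding segment.
The trigger is the preceding segment, so the direction is progressive (perseverative).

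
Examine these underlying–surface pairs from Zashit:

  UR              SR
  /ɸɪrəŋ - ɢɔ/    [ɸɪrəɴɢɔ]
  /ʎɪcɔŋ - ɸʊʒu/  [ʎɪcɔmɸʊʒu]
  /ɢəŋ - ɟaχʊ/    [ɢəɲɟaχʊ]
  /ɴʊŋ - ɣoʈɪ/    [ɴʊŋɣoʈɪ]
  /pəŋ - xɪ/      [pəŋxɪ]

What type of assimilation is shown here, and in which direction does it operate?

Underlying /ŋ/ is realised as [ɴ] next to /ɢ/; /ɢ/ itself does not change.
The change velar → uvular matches the place of the following /ɢ/, identifying this as place assimilation.
Manner and voice are unchanged, so the assimilation is partial, not total.
Checking the remaining alternations: /ŋ/ → [m] before /ɸ/ (velar → bilabial, matching bilabial); /ŋ/ → [ɲ] before /ɟ/ (velar → palatal, matching palatal) — only place changes, and always toward the following segment.
Nothing changes in [ɴʊŋɣoʈɪ], [pəŋxɪ]: there the adjacent consonants already agree in place (/ŋ/ and /ɣ/ are both velar; /ŋ/ and /x/ are both velar), so these forms are consistent with the same rule.
The trigger is the following segment, so the direction is regressive (anticipatory).

regressive place assimilation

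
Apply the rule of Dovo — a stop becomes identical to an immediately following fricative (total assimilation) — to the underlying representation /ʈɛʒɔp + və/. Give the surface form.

/p/ is the segment targeted by the rule; it sits immediately before /v/, so it assimilates completely and surfaces as [v].

[ʈɛʒɔvvə]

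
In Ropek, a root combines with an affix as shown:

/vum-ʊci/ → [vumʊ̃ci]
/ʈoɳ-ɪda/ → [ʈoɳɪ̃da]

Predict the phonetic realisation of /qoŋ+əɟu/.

The data show progressive nasality assimilation (vowel nasalisation): /ʊ/ → [ʊ̃] after /m/; /ɪ/ → [ɪ̃] after /ɳ/ — a vowel is nasalised by an immediately preceding nasal consonant.
/ə/ sits next to the nasal /ŋ/ and is therefore nasalised to [ə̃].

[qoŋə̃ɟu]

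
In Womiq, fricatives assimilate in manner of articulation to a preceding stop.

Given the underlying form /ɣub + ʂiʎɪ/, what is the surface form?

The rule targets /ʂ/ (voiceless retroflex fricative), which sits after the trigger /b/ (stop).
A voiceless retroflex stop is [ʈ], so the surface segment is [ʈ].

[ɣubʈiʎɪ]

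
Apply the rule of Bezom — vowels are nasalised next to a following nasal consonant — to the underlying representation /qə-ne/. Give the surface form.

[qə̃ne]

/ə/ sits next to the nasal /n/ and is therefore nasalised to [ə̃].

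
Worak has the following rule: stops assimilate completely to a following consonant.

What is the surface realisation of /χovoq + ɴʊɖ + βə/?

/q/ is the segment targeted by the rule; it sits immediately before /ɴ/, so it assimilates completely and surfaces as [ɴ].
At the second juncture, /ɖ/ likewise becomes [β] adjacent to /β/.

[χovoɴɴʊββə]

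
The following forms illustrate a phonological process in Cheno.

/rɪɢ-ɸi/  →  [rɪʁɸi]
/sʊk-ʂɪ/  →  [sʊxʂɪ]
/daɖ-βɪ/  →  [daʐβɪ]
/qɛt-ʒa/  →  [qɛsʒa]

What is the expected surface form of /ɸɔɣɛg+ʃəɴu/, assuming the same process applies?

The data show regressive manner assimilation: /ɢ/ → [ʁ] before /ɸ/; /k/ → [x] before /ʂ/; /ɖ/ → [ʐ] before /β/; /t/ → [s] before /ʒ/. In each pair only manner changes, matching the following consonant, while place and voice stay constant.
The rule targets /g/ (voiced velar stop), which sits before the trigger /ʃ/ (fricative).
A voiced velar fricative is [ɣ], so the surface segment is [ɣ].

[ɸɔɣɛɣʃəɴu]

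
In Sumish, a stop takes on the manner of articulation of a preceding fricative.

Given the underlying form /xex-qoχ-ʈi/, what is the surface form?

The rule targets /q/ (voiceless uvular stop), which sits after the trigger /x/ (fricative).
Changing only its manner to fricative gives [χ] — the voiceless uvular fricative.
The same rule applies at the second boundary: /ʈ/ → [ʂ] next to /χ/.

[xexχoχʂi]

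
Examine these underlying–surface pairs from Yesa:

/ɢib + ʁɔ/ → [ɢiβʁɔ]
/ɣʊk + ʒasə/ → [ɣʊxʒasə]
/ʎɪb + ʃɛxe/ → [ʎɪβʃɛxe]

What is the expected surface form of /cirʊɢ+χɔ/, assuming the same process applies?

[cirʊʁχɔ]

The data show regressive manner assimilation: /b/ → [β] before /ʁ/; /k/ → [x] before /ʒ/; /b/ → [β] before /ʃ/. In each pair only manner changes, matching the following consonant, while place and voice stay constant.
/ɢ/ is a voiced uvular stop. The following trigger /χ/ is a fricative, so /ɢ/ must become a fricative as well.
A voiced uvular fricative is [ʁ], so the surface segment is [ʁ].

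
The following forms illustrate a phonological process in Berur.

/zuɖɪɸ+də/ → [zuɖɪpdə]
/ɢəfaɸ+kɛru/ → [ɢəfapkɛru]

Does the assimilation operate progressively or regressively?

regressive

The segment that alternates is /ɸ/, which surfaces as [p] when adjacent to /d/.
/ɸ/ is a fricative while /d/ is a stop; the output [p] is a stop, matching the trigger — so the feature that spreads is manner.
The other alternating form patterns the same way: /ɸ/ → [p] before /k/ (fricative → stop, matching a stop) — only manner changes, and always toward the following segment.
Since the segment that changes precedes the conditioning segment, the assimilation is regressive.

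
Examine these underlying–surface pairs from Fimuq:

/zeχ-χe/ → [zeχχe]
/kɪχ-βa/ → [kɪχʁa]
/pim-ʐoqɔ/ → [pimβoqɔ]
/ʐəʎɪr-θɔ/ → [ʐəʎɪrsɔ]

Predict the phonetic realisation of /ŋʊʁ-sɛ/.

The data show progressive place assimilation: /β/ → [ʁ] after /χ/; /ʐ/ → [β] after /m/; /θ/ → [s] after /r/. In each pair only place changes, matching the preceding consonant, while manner and voice stay constant.
No alternation appears in [zeχχe]: there the adjacent consonants already agree in place (/χ/ and /χ/ are both uvular), so this form is consistent with the same rule.
The rule targets /s/ (voiceless alveolar fricative), which sits after the trigger /ʁ/ (uvular).
A voiceless uvular fricative is [χ], so the surface segment is [χ].

[ŋʊʁχɛ]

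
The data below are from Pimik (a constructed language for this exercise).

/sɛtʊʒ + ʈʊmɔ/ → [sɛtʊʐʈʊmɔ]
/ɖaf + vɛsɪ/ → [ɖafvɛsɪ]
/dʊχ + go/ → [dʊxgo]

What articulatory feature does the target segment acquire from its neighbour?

The segment that alternates is /ʒ/, which surfaces as [ʐ] when adjacent to /ʈ/.
/ʒ/ is postalveolar while /ʈ/ is retroflex; the output [ʐ] is retroflex, matching the trigger — so the feature that spreads is place.
The same holds elsewhere in the data: /χ/ → [x] before /g/ (uvular → velar, matching velar) — only place changes, and always toward the following segment.
No alternation appears in [ɖafvɛsɪ]: there the adjacent consonants already agree in place (/f/ and /v/ are both labiodental), so this form is consistent with the same rule.

place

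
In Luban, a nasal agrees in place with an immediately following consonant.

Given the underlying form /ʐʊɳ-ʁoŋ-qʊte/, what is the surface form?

/ɳ/ is a voiced retroflex nasal. The following trigger /ʁ/ is uvular, so /ɳ/ must become uvular as well.
A voiced uvular nasal is [ɴ], so the surface segment is [ɴ].
At the second juncture, /ŋ/ likewise becomes [ɴ] adjacent to /q/.

[ʐʊɴʁoɴqʊte]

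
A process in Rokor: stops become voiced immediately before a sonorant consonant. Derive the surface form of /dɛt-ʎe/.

[dɛdʎe]

The rule targets /t/ (voiceless alveolar stop), which sits before the trigger /ʎ/ (voiced).
The voiced alveolar stop is [d], so /t/ → [d].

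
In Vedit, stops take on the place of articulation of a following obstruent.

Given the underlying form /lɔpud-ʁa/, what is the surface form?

The rule targets /d/ (voiced alveolar stop), which sits before the trigger /ʁ/ (uvular).
The voiced uvular stop is [ɢ], so /d/ → [ɢ].

[lɔpuɢʁa]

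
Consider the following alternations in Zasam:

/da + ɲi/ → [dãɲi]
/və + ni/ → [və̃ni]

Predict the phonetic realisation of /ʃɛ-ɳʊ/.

The data show regressive nasality assimilation (vowel nasalisation): /a/ → [ã] before /ɲ/; /ə/ → [ə̃] before /n/ — a vowel is nasalised by an immediately following nasal consonant.
The vowel /ɛ/ is adjacent to the following nasal /ɳ/, so it acquires [+nasal] and surfaces as [ɛ̃].

[ʃɛ̃ɳʊ]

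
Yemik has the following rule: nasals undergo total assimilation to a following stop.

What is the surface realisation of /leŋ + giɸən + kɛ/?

/ŋ/ is the segment targeted by the rule; it sits immediately before /g/, so it assimilates completely and surfaces as [g].
The same rule applies at the second boundary: /n/ → [k] next to /k/.

[leggiɸəkkɛ]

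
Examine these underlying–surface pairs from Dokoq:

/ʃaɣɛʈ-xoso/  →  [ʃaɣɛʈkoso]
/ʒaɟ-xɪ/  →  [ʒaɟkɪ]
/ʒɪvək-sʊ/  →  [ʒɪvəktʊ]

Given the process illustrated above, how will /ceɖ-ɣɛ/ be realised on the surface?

[ceɖgɛ]

The data show progressive manner assimilation: /x/ → [k] after /ʈ/; /x/ → [k] after /ɟ/; /s/ → [t] after /k/. In each pair only manner changes, matching the preceding consonant, while place and voice stay constant.
/ɣ/ is a voiced velar fricative. The preceding trigger /ɖ/ is a stop, so /ɣ/ must become a stop as well.
Changing only its manner to stop gives [g] — the voiced velar stop.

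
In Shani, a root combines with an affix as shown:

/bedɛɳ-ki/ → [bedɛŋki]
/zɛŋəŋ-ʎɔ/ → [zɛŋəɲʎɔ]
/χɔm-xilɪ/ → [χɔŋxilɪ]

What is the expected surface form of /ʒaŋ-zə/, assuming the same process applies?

[ʒanzə]

The data show regressive place assimilation: /ɳ/ → [ŋ] before /k/; /ŋ/ → [ɲ] before /ʎ/; /m/ → [ŋ] before /x/. In each pair only place changes, matching the following consonant, while manner and voice stay constant.
/ŋ/ is a voiced velar nasal. The following trigger /z/ is alveolar, so /ŋ/ must become alveolar as well.
The voiced alveolar nasal is [n], so /ŋ/ → [n].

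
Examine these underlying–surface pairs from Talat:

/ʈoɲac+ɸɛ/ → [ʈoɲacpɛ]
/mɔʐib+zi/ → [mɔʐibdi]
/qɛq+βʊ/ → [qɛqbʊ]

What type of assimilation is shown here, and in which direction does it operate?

progressive manner assimilation

The segment that alternates is /ɸ/, which surfaces as [p] when adjacent to /c/.
The change fricative → stop matches the manner of the preceding /c/, identifying this as manner assimilation.
Place and voice are unchanged, so the assimilation is partial, not total.
The other alternating forms pattern the same way: /z/ → [d] after /b/ (fricative → stop, matching a stop); /β/ → [b] after /q/ (fricative → stop, matching a stop) — only manner changes, and always toward the preceding segment.
Since the segment that changes follows the conditioning segment, the assimilation is progressive.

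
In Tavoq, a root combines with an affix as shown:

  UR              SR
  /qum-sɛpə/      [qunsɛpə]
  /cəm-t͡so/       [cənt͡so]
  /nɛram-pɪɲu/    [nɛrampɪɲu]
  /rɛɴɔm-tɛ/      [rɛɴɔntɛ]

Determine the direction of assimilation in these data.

Underlying /m/ is realised as [n] next to /s/; /s/ itself does not change.
/m/ is bilabial while /s/ is alveolar; the output [n] is alveolar, matching the trigger — so the feature that spreads is place.
Checking the remaining alternations: /m/ → [n] before /t͡s/ (bilabial → alveolar, matching alveolar); /m/ → [n] before /t/ (bilabial → alveolar, matching alveolar) — only place changes, and always toward the following segment.
Nothing changes in [nɛrampɪɲu]: there the adjacent consonants already agree in place (/m/ and /p/ are both bilabial), so this form is consistent with the same rule.
Since the segment that changes precedes the conditioning segment, the assimilation is regressive.

regressive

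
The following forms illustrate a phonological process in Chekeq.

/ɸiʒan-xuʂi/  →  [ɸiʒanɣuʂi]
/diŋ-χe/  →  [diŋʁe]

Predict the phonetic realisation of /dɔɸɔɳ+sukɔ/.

The data show progressive voicing assimilation: /x/ → [ɣ] after /n/; /χ/ → [ʁ] after /ŋ/. In each pair only voicing changes, matching the preceding consonant, while place and manner stay constant.
The rule targets /s/ (voiceless alveolar fricative), which sits after the trigger /ɳ/ (voiced).
Changing only its voicing to voiced gives [z] — the voiced alveolar fricative.

[dɔɸɔɳzukɔ]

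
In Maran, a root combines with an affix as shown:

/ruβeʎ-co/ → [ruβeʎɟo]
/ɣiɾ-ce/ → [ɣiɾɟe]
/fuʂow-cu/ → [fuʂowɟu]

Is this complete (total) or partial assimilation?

partial assimilation

Comparing underlying and surface forms, /c/ → [ɟ] is the alternation; the neighbouring /ʎ/ is constant.
/c/ is voiceless while /ʎ/ is voiced; the output [ɟ] is voiced, matching the trigger — so the feature that spreads is voicing.
Place and manner are unchanged, so the assimilation is partial, not total.
The same holds elsewhere in the data: /c/ → [ɟ] after /ɾ/ (voiceless → voiced, matching voiced); /c/ → [ɟ] after /w/ (voiceless → voiced, matching voiced) — only voicing changes, and always toward the preceding segment.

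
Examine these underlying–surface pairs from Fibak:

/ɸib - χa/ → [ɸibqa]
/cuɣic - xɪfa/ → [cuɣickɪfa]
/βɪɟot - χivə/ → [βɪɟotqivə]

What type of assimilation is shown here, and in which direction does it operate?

progressive manner assimilation

The segment that alternates is /χ/, which surfaces as [q] when adjacent to /b/.
The change fricative → stop matches the manner of the preceding /b/, identifying this as manner assimilation.
Place and voice are unchanged, so the assimilation is partial, not total.
The other alternating forms pattern the same way: /x/ → [k] after /c/ (fricative → stop, matching a stop); /χ/ → [q] after /t/ (fricative → stop, matching a stop) — only manner changes, and always toward the preceding segment.
Since the segment that changes follows the conditioning segment, the assimilation is progressive.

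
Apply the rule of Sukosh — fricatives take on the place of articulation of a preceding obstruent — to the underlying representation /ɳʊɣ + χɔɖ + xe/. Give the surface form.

[ɳʊɣxɔɖʂe]

The rule targets /χ/ (voiceless uvular fricative), which sits after the trigger /ɣ/ (velar).
Changing only its place to velar gives [x] — the voiceless velar fricative.
At the second juncture, /x/ likewise becomes [ʂ] adjacent to /ɖ/.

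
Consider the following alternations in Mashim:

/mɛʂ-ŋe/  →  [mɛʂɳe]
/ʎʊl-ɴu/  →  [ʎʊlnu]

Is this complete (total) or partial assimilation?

Underlying /ŋ/ is realised as [ɳ] next to /ʂ/; /ʂ/ itself does not change.
/ŋ/ is velar while /ʂ/ is retroflex; the output [ɳ] is retroflex, matching the trigger — so the feature that spreads is place.
Manner and voice are unchanged, so the assimilation is partial, not total.
The other alternating form patterns the same way: /ɴ/ → [n] after /l/ (uvular → alveolar, matching alveolar) — only place changes, and always toward the preceding segment.

partial assimilation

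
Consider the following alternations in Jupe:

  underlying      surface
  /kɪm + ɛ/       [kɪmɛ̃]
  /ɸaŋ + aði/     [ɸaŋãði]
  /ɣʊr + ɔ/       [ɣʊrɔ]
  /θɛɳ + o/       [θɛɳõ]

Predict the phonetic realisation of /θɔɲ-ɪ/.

The data show progressive nasality assimilation (vowel nasalisation): /ɛ/ → [ɛ̃] after /m/; /a/ → [ã] after /ŋ/; /o/ → [õ] after /ɳ/ — a vowel is nasalised by an immediately preceding nasal consonant.
No change occurs in [ɣʊrɔ] because the vowel at the boundary is adjacent to an oral consonant, not a nasal (/ɔ/ next to /r/).
/ɪ/ sits next to the nasal /ɲ/ and is therefore nasalised to [ɪ̃].

[θɔɲɪ̃]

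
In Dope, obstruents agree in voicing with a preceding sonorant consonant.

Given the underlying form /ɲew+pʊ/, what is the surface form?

[ɲewbʊ]

/p/ is a voiceless bilabial stop. The preceding trigger /w/ is voiced, so /p/ must become voiced as well.
The voiced bilabial stop is [b], so /p/ → [b].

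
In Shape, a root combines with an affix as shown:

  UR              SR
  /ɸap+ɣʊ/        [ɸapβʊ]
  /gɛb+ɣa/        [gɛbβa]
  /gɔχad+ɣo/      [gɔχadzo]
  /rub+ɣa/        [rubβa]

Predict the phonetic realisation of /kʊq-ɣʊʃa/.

The data show progressive place assimilation: /ɣ/ → [β] after /p/; /ɣ/ → [β] after /b/; /ɣ/ → [z] after /d/. In each pair only place changes, matching the preceding consonant, while manner and voice stay constant.
/ɣ/ is a voiced velar fricative. The preceding trigger /q/ is uvular, so /ɣ/ must become uvular as well.
A voiced uvular fricative is [ʁ], so the surface segment is [ʁ].

[kʊqʁʊʃa]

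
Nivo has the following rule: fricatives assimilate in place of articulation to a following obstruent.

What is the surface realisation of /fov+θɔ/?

/v/ is a voiced labiodental fricative. The following trigger /θ/ is dental, so /v/ must become dental as well.
A voiced dental fricative is [ð], so the surface segment is [ð].

[foðθɔ]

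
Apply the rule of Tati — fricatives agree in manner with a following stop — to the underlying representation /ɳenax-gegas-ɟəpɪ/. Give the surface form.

[ɳenakgegatɟəpɪ]

/x/ is a voiceless velar fricative. The following trigger /g/ is a stop, so /x/ must become a stop as well.
The voiceless velar stop is [k], so /x/ → [k].
The same rule applies at the second boundary: /s/ → [t] next to /ɟ/.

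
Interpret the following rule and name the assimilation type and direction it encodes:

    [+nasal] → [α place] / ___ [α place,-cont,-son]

The shared variable α links the value of the place features (abbreviated [place]) on the target to the same value on the neighbouring segment, so place is the feature that assimilates.
The conditioning segment sits to the right of the focus bar, meaning the trigger follows the segment that changes — regressive assimilation.

regressive place assimilation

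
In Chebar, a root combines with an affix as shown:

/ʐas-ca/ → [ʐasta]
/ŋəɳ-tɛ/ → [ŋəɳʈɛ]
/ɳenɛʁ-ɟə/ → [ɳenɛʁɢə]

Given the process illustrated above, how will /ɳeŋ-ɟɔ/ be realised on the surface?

The data show progressive place assimilation: /c/ → [t] after /s/; /t/ → [ʈ] after /ɳ/; /ɟ/ → [ɢ] after /ʁ/. In each pair only place changes, matching the preceding consonant, while manner and voice stay constant.
The rule targets /ɟ/ (voiced palatal stop), which sits after the trigger /ŋ/ (velar).
The voiced velar stop is [g], so /ɟ/ → [g].

[ɳeŋgɔ]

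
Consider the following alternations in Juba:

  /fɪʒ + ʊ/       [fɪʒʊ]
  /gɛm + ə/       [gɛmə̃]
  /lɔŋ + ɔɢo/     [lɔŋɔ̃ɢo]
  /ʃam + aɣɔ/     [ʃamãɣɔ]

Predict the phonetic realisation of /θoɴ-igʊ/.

[θoɴĩgʊ]

The data show progressive nasality assimilation (vowel nasalisation): /ə/ → [ə̃] after /m/; /ɔ/ → [ɔ̃] after /ŋ/; /a/ → [ã] after /m/ — a vowel is nasalised by an immediately preceding nasal consonant.
No change occurs in [fɪʒʊ] because the vowel at the boundary is adjacent to an oral consonant, not a nasal (/ʊ/ next to /ʒ/).
The vowel /i/ is adjacent to the preceding nasal /ɴ/, so it acquires [+nasal] and surfaces as [ĩ].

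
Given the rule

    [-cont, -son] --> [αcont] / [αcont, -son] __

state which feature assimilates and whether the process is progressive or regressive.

The rule copies [cont] (continuancy) from the environment onto the target stops; since [±cont] encodes the stop/fricative manner contrast, the assimilating dimension is manner.
Since the environment is written before the underscore, the trigger precedes the target; the direction is progressive.

progressive manner assimilation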